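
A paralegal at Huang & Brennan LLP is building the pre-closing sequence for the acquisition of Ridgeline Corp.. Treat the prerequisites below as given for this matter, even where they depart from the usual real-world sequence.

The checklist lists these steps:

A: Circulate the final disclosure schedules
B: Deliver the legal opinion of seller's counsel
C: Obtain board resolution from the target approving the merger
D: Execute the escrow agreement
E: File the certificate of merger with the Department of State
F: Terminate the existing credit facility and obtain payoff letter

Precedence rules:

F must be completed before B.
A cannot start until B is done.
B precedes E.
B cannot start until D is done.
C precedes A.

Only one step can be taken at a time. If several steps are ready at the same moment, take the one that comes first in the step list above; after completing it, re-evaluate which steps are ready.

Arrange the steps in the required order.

Nothing is required for C, D and F. C is listed earlier → C first.
Ready: D and F. D is listed earlier → D.
Next only F has its prerequisites met → F.
B is the only step now ready → B.
Now A and E have their prerequisites met. A is listed earlier, so A next.
E needed B, now all done → E.

C → D → F → B → A → E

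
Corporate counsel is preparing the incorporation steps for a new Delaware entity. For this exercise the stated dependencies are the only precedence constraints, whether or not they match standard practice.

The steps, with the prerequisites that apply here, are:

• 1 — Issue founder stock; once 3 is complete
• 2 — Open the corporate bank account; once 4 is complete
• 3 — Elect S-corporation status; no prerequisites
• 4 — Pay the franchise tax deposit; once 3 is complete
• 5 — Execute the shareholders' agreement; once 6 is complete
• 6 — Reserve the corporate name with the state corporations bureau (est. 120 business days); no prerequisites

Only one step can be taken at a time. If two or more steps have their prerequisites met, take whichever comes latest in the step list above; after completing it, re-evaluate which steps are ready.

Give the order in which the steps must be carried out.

Nothing is required for 6 and 3. 6 is listed later → 6 first.
Now 5 and 3 have their prerequisites met. 5 is listed later, so 5 next.
That leaves 3 as the only ready step → 3.
4 and 1 are both available; 4 is listed later → 4.
2 now also ready, so the ready set is {2, 1}; 2 is listed later → 2.
1 is the only step now ready → 1.

6 → 5 → 3 → 4 → 2 → 1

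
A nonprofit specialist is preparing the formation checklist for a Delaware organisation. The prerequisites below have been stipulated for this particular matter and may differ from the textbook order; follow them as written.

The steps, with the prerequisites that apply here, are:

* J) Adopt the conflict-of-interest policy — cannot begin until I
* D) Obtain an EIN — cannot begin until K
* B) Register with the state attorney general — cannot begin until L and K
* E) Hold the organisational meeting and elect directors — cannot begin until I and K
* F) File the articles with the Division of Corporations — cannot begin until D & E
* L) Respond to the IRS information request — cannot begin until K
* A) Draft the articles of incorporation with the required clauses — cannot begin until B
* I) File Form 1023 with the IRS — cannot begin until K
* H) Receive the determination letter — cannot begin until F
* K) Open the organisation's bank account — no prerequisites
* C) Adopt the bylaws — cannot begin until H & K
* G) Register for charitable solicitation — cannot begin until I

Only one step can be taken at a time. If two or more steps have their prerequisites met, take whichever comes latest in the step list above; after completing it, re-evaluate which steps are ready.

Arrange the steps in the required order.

K has no prerequisites → K first.
I, L and D are all available; I is listed later → I.
G, L, E, D and J are all available; G is listed later → G.
L, E, D and J are all available; L is listed later → L.
B now also ready, so the ready set is {E, B, D, J}; E is listed later → E.
Now B, D and J have their prerequisites met. B is listed later, so B next.
Ready: A, D and J. A is listed later → A.
D and J are both available; D is listed later → D.
Now F and J have their prerequisites met. F is listed later, so F next.
Now H and J have their prerequisites met. H is listed later, so H next.
C now also ready, so the ready set is {C, J}; C is listed later → C.
J is the only step now ready → J.

K → I → G → L → E → B → A → D → F → H → C → J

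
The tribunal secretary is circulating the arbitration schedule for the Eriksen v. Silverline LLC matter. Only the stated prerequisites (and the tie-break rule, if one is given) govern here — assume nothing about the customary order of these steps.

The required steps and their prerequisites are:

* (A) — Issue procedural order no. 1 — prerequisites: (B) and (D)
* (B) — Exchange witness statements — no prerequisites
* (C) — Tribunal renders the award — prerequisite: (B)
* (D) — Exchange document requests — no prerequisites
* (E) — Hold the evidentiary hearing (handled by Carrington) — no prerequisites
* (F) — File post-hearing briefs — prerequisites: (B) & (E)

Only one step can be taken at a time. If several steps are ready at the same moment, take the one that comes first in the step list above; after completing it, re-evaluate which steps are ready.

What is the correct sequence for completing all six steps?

(B), (C), (D), (A), (E), (F)

Nothing is required for (B), (D) and (E). (B) is listed earlier → (B) first.
(C) now also ready, so the ready set is {(C), (D), (E)}; (C) is listed earlier → (C).
Now (D) and (E) have their prerequisites met. (D) is listed earlier, so (D) next.
(A) now also ready, so the ready set is {(A), (E)}; (A) is listed earlier → (A).
Next only (E) has its prerequisites met → (E).
(F) is the only step now ready → (F).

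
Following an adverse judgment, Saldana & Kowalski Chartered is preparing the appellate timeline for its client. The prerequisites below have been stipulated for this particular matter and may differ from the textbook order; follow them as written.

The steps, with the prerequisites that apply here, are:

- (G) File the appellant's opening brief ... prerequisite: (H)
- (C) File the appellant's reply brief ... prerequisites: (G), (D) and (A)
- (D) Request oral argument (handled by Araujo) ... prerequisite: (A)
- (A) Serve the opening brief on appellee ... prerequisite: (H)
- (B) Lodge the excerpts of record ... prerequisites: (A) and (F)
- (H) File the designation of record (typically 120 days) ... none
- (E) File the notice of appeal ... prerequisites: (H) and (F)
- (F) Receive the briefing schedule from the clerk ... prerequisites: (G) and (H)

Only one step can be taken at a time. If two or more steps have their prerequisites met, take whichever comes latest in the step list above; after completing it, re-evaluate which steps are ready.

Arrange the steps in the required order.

(H) has no prerequisites → (H) first.
(A) and (G) are both available; (A) is listed later → (A).
Now (D) and (G) have their prerequisites met. (D) is listed later, so (D) next.
(G) needed (H), now all done → (G).
Now (F) and (C) have their prerequisites met. (F) is listed later, so (F) next.
(E), (B) and (C) are all available; (E) is listed later → (E).
Ready: (B) and (C). (B) is listed later → (B).
(C) is the only step now ready → (C).

(H), (A), (D), (G), (F), (E), (B), (C)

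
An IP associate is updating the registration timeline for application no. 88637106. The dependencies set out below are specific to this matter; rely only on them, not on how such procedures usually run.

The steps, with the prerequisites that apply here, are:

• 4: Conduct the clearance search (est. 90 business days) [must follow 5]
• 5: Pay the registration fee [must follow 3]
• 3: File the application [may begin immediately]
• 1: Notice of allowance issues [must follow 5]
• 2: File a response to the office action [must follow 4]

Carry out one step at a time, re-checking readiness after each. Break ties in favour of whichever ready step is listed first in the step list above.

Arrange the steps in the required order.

Only 3 has no prerequisites, so it is first.
That leaves 5 as the only ready step → 5.
4 and 1 are both available; 4 is listed earlier → 4.
2 now also ready, so the ready set is {1, 2}; 1 is listed earlier → 1.
2 needed 4, now all done → 2.

3, 5, 4, 1, 2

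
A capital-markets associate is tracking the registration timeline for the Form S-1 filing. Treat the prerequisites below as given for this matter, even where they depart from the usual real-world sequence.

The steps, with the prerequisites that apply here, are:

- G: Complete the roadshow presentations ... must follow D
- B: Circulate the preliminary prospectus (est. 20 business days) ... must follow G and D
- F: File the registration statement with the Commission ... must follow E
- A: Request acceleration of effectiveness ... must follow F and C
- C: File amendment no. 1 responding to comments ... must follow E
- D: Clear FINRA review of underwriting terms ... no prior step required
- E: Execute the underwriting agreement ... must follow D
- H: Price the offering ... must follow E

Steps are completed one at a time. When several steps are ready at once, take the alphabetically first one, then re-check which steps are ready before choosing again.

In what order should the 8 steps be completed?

Only D has no prerequisites, so it is first.
Now E and G have their prerequisites met. E has the earlier label, so E next.
Ready: C, F, G and H. C has the earlier label → C.
Now F, G and H have their prerequisites met. F has the earlier label, so F next.
Ready: A, G and H. A has the earlier label → A.
Ready: G and H. G has the earlier label → G.
B now also ready, so the ready set is {B, H}; B has the earlier label → B.
That leaves H as the only ready step → H.

D E C F A G B H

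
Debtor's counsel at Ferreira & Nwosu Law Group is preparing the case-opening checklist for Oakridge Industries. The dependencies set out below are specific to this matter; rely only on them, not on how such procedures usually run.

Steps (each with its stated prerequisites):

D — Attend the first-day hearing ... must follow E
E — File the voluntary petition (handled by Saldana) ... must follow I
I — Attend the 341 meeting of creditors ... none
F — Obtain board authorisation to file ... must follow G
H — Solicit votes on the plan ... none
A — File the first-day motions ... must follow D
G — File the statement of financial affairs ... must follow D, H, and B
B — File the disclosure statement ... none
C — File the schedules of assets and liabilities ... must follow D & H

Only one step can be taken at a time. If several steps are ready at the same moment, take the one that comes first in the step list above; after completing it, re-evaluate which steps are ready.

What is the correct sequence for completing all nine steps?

Nothing is required for I, H and B. I is listed earlier → I first.
E, H and B are all available; E is listed earlier → E.
Now D, H and B have their prerequisites met. D is listed earlier, so D next.
H, A and B are all available; H is listed earlier → H.
Now A, B and C have their prerequisites met. A is listed earlier, so A next.
Now B and C have their prerequisites met. B is listed earlier, so B next.
Ready: G and C. G is listed earlier → G.
F now also ready, so the ready set is {F, C}; F is listed earlier → F.
That leaves C as the only ready step → C.

I, E, D, H, A, B, G, F, C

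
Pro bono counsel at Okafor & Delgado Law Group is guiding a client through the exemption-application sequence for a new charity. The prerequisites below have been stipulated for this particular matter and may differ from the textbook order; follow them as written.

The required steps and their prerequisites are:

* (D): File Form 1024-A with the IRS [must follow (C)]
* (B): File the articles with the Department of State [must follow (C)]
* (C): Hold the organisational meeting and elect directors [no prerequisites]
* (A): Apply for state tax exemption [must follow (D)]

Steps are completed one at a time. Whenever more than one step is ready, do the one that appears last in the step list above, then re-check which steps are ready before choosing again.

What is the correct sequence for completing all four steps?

(C), (B), (D), (A)

Only (C) has no prerequisites, so it is first.
Now (B) and (D) have their prerequisites met. (B) is listed later, so (B) next.
Next only (D) has its prerequisites met → (D).
(A) is the only step now ready → (A).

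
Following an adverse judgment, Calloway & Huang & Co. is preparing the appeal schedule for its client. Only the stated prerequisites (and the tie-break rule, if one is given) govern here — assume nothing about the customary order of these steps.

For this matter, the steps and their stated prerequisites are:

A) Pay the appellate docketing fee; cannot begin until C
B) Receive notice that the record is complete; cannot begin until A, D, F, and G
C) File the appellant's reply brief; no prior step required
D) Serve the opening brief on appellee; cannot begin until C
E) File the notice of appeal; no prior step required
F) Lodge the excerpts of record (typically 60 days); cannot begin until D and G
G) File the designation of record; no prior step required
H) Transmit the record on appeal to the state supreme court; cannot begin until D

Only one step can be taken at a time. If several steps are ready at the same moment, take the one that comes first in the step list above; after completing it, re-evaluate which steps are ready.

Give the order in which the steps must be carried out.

C, E and G have no prerequisites; C is listed earlier, so C is first.
A and D now also ready, so the ready set is {A, D, E, G}; A is listed earlier → A.
Now D, E and G have their prerequisites met. D is listed earlier, so D next.
Ready: E, G and H. E is listed earlier → E.
G and H are both available; G is listed earlier → G.
Now F and H have their prerequisites met. F is listed earlier, so F next.
B now also ready, so the ready set is {B, H}; B is listed earlier → B.
H needed D, now all done → H.

C, A, D, E, G, F, B, H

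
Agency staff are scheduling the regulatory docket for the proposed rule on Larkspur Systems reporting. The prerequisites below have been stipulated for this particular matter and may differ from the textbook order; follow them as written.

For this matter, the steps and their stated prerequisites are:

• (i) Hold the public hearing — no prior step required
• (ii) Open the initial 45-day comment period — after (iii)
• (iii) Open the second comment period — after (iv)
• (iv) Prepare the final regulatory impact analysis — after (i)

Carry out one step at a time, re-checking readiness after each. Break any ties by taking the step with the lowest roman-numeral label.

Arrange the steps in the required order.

(i) → (iv) → (iii) → (ii)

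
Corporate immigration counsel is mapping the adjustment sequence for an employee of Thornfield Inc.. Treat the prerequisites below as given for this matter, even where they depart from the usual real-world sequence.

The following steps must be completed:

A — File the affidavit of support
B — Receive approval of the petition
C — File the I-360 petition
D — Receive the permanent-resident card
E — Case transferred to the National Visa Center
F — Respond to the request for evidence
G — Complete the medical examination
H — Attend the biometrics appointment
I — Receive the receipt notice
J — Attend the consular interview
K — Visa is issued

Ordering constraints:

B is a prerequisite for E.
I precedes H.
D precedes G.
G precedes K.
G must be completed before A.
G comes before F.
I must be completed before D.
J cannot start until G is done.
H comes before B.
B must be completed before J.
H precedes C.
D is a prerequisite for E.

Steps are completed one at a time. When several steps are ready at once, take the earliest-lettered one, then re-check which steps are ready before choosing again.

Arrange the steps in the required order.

I, D, G, A, F, H, B, C, E, J, K

Only I has no prerequisites, so it is first.
D and H are both available; D has the earlier label → D.
G and H are both available; G has the earlier label → G.
A, F and K now also ready, so the ready set is {A, F, H, K}; A has the earlier label → A.
Now F, H and K have their prerequisites met. F has the earlier label, so F next.
H and K are both available; H has the earlier label → H.
B and C now also ready, so the ready set is {B, C, K}; B has the earlier label → B.
Ready: C, E, J and K. C has the earlier label → C.
E, J and K are all available; E has the earlier label → E.
Now J and K have their prerequisites met. J has the earlier label, so J next.
That leaves K as the only ready step → K.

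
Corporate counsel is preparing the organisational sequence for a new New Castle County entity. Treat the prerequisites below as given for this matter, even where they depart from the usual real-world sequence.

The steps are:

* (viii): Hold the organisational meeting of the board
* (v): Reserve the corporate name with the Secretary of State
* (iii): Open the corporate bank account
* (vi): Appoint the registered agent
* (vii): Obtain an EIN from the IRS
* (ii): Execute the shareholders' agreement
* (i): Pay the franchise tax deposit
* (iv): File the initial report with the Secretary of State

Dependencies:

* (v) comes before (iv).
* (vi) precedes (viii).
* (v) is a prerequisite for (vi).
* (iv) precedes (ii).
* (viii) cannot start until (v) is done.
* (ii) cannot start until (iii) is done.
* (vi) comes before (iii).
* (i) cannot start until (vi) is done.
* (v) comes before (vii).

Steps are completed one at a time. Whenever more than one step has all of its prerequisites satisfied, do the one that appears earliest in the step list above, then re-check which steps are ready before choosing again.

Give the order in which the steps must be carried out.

(v), (vi), (viii), (iii), (vii), (i), (iv), (ii)

(v) is the only step with nothing outstanding, so it goes first.
Ready: (vi), (vii) and (iv). (vi) is listed earlier → (vi).
(viii), (iii), (vii), (i) and (iv) are all available; (viii) is listed earlier → (viii).
Ready: (iii), (vii), (i) and (iv). (iii) is listed earlier → (iii).
Ready: (vii), (i) and (iv). (vii) is listed earlier → (vii).
(i) and (iv) are both available; (i) is listed earlier → (i).
Next only (iv) has its prerequisites met → (iv).
(ii) is the only step now ready → (ii).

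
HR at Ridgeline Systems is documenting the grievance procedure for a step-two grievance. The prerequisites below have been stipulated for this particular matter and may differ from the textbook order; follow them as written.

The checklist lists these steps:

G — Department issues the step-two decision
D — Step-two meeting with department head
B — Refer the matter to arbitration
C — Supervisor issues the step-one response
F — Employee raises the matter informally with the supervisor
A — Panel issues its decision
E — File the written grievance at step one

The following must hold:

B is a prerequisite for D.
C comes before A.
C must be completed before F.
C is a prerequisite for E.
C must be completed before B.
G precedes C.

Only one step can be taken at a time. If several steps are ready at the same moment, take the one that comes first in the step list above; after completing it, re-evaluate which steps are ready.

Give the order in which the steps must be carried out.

G C B D F A E

G has no prerequisites → G first.
Next only C has its prerequisites met → C.
B, F, A and E are all available; B is listed earlier → B.
Now D, F, A and E have their prerequisites met. D is listed earlier, so D next.
Now F, A and E have their prerequisites met. F is listed earlier, so F next.
Ready: A and E. A is listed earlier → A.
E is the only step now ready → E.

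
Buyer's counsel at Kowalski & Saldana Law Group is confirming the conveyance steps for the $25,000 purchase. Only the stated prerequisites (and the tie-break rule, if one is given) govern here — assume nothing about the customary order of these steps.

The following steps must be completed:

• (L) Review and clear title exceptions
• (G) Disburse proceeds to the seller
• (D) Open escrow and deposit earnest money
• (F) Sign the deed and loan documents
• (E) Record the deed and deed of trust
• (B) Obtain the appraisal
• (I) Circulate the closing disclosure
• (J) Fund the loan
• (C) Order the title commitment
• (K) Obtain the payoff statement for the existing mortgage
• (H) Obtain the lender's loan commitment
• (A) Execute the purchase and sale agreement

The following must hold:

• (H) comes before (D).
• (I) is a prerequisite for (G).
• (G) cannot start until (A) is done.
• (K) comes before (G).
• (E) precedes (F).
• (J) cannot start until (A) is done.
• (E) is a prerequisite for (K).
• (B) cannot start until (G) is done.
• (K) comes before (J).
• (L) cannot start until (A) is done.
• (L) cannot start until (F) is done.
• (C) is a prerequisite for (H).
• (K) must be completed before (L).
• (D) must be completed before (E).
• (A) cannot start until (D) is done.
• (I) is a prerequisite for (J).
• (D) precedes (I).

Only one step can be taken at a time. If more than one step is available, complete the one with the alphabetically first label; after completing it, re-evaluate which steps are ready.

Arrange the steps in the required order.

(C) → (H) → (D) → (A) → (E) → (F) → (I) → (K) → (G) → (B) → (J) → (L)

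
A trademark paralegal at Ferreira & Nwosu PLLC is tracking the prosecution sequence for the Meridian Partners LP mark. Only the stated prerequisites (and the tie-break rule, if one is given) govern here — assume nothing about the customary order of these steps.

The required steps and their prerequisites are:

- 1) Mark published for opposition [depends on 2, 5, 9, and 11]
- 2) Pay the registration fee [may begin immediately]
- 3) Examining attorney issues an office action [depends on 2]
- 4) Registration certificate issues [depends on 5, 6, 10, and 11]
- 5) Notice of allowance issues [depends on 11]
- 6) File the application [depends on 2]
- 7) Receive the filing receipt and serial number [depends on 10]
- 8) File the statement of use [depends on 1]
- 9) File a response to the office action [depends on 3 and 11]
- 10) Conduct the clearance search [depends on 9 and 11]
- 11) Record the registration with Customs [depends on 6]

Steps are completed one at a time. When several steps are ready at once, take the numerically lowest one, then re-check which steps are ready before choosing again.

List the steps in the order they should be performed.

2 → 3 → 6 → 11 → 5 → 9 → 1 → 8 → 10 → 4 → 7

2 has no prerequisites → 2 first.
Ready: 3 and 6. 3 has the earlier label → 3.
Next only 6 has its prerequisites met → 6.
11 needed 6, now all done → 11.
Ready: 5 and 9. 5 has the earlier label → 5.
9 needed 3 and 11, now all done → 9.
Ready: 1 and 10. 1 has the earlier label → 1.
Ready: 8 and 10. 8 has the earlier label → 8.
10 needed 9 and 11, now all done → 10.
4 and 7 are both available; 4 has the earlier label → 4.
7 is the only step now ready → 7.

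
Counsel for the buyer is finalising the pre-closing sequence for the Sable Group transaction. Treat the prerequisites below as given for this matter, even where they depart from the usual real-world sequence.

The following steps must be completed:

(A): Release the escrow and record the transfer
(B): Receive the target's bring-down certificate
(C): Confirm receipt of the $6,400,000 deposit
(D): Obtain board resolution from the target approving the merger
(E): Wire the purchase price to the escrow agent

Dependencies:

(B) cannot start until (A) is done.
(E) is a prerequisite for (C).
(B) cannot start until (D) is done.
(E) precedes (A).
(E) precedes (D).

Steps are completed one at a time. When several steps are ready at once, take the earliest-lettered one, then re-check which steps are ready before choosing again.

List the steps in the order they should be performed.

(E) has no prerequisites → (E) first.
(A), (C) and (D) are all available; (A) has the earlier label → (A).
Ready: (C) and (D). (C) has the earlier label → (C).
(D) needed (E), now all done → (D).
Next only (B) has its prerequisites met → (B).

(E), (A), (C), (D), (B)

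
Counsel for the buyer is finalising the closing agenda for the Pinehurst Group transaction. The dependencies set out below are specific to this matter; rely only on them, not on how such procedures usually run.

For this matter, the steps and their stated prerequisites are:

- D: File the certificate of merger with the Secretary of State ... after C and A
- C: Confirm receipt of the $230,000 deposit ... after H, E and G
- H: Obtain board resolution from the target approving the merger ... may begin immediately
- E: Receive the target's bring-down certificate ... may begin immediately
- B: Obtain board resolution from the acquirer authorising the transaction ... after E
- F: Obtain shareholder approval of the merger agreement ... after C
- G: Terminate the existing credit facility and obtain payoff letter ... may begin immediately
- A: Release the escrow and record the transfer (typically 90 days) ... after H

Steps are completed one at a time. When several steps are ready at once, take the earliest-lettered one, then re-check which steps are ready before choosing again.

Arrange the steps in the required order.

E, B, G, H, A, C, D, F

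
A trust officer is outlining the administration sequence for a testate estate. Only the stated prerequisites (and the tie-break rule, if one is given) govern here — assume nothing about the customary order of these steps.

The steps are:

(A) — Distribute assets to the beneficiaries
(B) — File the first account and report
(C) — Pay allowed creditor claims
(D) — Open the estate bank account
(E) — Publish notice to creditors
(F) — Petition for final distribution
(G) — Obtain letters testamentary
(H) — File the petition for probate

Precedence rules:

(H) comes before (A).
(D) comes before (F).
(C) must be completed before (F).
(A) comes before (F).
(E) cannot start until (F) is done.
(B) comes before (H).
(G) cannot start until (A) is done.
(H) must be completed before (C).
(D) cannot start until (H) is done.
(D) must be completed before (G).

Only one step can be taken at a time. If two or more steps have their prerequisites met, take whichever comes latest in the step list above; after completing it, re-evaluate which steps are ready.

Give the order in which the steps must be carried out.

(B) (H) (D) (C) (A) (G) (F) (E)

(B) is the only step with nothing outstanding, so it goes first.
(H) needed (B), now all done → (H).
(D), (C) and (A) are all available; (D) is listed later → (D).
(C) and (A) are both available; (C) is listed later → (C).
(A) is the only step now ready → (A).
Now (G) and (F) have their prerequisites met. (G) is listed later, so (G) next.
That leaves (F) as the only ready step → (F).
Next only (E) has its prerequisites met → (E).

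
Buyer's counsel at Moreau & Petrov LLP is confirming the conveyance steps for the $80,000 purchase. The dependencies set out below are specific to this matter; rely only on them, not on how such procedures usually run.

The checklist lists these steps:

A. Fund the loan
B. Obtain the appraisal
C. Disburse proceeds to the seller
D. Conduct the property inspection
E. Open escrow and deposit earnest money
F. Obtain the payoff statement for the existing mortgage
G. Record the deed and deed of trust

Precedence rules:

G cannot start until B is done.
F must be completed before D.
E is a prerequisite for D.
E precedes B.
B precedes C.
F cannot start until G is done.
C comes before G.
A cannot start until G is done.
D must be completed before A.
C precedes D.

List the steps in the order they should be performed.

E → B → C → G → F → D → A

E has no prerequisites → E first.
That leaves B as the only ready step → B.
Next only C has its prerequisites met → C.
Next only G has its prerequisites met → G.
F is the only step now ready → F.
That leaves D as the only ready step → D.
That leaves A as the only ready step → A.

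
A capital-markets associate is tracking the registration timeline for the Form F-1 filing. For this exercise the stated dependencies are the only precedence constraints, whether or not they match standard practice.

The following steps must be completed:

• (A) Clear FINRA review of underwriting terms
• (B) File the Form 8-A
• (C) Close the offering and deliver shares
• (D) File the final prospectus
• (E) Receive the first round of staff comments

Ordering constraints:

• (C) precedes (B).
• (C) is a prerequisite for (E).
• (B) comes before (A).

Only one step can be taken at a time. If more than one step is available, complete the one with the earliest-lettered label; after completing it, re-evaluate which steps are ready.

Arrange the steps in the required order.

(C), (B), (A), (D), (E)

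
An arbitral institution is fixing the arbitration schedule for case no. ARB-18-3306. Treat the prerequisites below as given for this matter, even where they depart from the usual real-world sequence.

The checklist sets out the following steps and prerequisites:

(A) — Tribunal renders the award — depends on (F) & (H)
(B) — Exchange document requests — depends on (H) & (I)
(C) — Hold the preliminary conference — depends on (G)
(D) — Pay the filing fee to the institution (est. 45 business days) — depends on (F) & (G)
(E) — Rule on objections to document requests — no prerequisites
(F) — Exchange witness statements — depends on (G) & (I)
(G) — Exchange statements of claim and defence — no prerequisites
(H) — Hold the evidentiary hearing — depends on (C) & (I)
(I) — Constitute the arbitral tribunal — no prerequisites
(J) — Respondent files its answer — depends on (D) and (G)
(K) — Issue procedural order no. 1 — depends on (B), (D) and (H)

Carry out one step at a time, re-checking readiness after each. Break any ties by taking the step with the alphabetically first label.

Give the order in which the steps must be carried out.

(E), (G) and (I) have no prerequisites; (E) has the earlier label, so (E) is first.
Now (G) and (I) have their prerequisites met. (G) has the earlier label, so (G) next.
(C) now also ready, so the ready set is {(C), (I)}; (C) has the earlier label → (C).
Next only (I) has its prerequisites met → (I).
(F) and (H) are both available; (F) has the earlier label → (F).
(D) now also ready, so the ready set is {(D), (H)}; (D) has the earlier label → (D).
Ready: (H) and (J). (H) has the earlier label → (H).
(A) and (B) now also ready, so the ready set is {(A), (B), (J)}; (A) has the earlier label → (A).
Ready: (B) and (J). (B) has the earlier label → (B).
(K) now also ready, so the ready set is {(J), (K)}; (J) has the earlier label → (J).
(K) is the only step now ready → (K).

(E) (G) (C) (I) (F) (D) (H) (A) (B) (J) (K)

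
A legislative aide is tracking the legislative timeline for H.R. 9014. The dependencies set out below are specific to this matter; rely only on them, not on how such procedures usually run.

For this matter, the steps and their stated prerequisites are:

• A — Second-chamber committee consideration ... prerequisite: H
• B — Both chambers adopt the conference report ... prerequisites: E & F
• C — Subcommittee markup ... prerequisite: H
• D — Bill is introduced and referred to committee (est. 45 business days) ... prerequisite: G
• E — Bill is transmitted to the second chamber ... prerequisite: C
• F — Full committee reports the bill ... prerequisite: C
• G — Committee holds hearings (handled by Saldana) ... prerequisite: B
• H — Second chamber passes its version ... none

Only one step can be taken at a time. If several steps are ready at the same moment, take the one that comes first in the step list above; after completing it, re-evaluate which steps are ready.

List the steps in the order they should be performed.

H has no prerequisites → H first.
A and C are both available; A is listed earlier → A.
C is the only step now ready → C.
Ready: E and F. E is listed earlier → E.
F needed C, now all done → F.
B needed E and F, now all done → B.
G needed B, now all done → G.
D needed G, now all done → D.

H → A → C → E → F → B → G → D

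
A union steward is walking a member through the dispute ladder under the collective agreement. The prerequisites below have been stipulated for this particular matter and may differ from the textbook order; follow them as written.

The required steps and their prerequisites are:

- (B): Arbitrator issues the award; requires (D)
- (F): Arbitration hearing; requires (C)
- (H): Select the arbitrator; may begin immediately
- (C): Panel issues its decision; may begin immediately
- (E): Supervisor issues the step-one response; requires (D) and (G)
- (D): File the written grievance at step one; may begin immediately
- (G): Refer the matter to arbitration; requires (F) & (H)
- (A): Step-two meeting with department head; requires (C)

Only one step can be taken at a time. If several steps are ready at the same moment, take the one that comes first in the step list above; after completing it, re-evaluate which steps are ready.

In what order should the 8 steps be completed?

Nothing is required for (H), (C) and (D). (H) is listed earlier → (H) first.
(C) and (D) are both available; (C) is listed earlier → (C).
(F) and (A) now also ready, so the ready set is {(F), (D), (A)}; (F) is listed earlier → (F).
(G) now also ready, so the ready set is {(D), (G), (A)}; (D) is listed earlier → (D).
(B) now also ready, so the ready set is {(B), (G), (A)}; (B) is listed earlier → (B).
(G) and (A) are both available; (G) is listed earlier → (G).
(E) and (A) are both available; (E) is listed earlier → (E).
(A) is the only step now ready → (A).

(H), (C), (F), (D), (B), (G), (E), (A)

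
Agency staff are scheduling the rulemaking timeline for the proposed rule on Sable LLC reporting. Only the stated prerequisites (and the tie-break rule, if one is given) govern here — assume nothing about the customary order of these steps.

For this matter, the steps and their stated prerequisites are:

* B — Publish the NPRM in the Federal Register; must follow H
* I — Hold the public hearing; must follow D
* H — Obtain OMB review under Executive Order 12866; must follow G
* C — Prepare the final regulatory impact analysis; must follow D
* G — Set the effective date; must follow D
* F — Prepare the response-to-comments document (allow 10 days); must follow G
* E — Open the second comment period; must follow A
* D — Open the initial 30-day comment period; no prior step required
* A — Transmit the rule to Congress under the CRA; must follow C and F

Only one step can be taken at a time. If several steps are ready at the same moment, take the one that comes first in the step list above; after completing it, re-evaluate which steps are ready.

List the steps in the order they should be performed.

D, I, C, G, H, B, F, A, E

D has no prerequisites → D first.
Ready: I, C and G. I is listed earlier → I.
C and G are both available; C is listed earlier → C.
That leaves G as the only ready step → G.
H and F are both available; H is listed earlier → H.
Ready: B and F. B is listed earlier → B.
That leaves F as the only ready step → F.
Next only A has its prerequisites met → A.
E is the only step now ready → E.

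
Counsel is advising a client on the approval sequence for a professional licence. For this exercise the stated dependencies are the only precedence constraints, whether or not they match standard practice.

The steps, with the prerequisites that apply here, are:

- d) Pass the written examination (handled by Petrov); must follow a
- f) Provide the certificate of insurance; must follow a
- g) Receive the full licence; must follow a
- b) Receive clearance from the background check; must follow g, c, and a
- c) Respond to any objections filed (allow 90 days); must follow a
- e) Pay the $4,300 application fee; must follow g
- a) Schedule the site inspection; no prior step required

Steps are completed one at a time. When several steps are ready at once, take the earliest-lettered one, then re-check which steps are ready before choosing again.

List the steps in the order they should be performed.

a c d f g b e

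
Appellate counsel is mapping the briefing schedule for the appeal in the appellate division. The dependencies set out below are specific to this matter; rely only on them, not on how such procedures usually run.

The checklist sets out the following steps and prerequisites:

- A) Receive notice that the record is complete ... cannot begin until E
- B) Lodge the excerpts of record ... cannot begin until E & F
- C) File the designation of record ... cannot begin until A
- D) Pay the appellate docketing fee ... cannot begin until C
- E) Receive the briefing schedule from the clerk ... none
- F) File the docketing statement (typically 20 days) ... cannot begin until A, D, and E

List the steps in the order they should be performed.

E, A, C, D, F, B

E is the only step with nothing outstanding, so it goes first.
Next only A has its prerequisites met → A.
Next only C has its prerequisites met → C.
Next only D has its prerequisites met → D.
That leaves F as the only ready step → F.
Next only B has its prerequisites met → B.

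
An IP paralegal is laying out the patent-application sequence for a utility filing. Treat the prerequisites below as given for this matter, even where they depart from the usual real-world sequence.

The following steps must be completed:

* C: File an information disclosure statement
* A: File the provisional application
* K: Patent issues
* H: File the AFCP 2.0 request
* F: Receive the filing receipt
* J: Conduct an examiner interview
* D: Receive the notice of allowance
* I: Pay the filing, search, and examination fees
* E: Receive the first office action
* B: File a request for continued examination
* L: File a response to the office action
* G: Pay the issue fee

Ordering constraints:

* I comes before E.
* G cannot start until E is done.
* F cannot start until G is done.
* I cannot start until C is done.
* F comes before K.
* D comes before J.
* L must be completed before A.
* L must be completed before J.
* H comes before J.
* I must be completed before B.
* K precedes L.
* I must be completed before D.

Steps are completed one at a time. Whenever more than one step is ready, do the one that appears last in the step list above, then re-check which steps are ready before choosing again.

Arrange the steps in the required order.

H, C, I, B, E, G, D, F, K, L, J, A

Nothing is required for H and C. H is listed later → H first.
That leaves C as the only ready step → C.
That leaves I as the only ready step → I.
Ready: B, E and D. B is listed later → B.
Ready: E and D. E is listed later → E.
Ready: G and D. G is listed later → G.
F now also ready, so the ready set is {D, F}; D is listed later → D.
F needed G, now all done → F.
K needed F, now all done → K.
L needed K, now all done → L.
J and A are both available; J is listed later → J.
A needed L, now all done → A.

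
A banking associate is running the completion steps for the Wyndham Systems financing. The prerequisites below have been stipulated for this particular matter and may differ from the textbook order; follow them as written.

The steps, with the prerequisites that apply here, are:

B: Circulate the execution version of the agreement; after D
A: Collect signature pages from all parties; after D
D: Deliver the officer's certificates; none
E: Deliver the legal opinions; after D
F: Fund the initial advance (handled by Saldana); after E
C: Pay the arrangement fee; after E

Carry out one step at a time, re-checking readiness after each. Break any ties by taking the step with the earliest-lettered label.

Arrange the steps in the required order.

D has no prerequisites → D first.
Ready: A, B and E. A has the earlier label → A.
B and E are both available; B has the earlier label → B.
Next only E has its prerequisites met → E.
Now C and F have their prerequisites met. C has the earlier label, so C next.
Next only F has its prerequisites met → F.

D A B E C F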